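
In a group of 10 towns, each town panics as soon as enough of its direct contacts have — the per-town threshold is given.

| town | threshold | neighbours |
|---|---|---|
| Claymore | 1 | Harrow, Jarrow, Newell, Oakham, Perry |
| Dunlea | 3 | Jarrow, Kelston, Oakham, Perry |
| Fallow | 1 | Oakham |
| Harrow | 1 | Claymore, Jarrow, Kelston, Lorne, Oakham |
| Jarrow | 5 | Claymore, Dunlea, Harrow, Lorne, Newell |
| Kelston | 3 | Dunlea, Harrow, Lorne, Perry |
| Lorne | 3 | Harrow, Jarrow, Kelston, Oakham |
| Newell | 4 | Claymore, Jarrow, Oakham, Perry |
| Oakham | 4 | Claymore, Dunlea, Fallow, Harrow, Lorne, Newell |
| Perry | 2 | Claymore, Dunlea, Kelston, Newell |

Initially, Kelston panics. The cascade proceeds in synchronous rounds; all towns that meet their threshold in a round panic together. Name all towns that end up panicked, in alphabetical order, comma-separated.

Claymore, Harrow, Kelston, Perry

Round 1 — Kelston panics (initial).
Round 2 — checking thresholds:
  Dunlea: 1 of 4 neighbours < 3, below threshold.
  Harrow: 1 of 5 neighbours ≥ 1, panics.
  Lorne: 1 of 4 neighbours < 3, below threshold.
  Perry: 1 of 4 neighbours < 2, below threshold.
Round 3 — checking thresholds:
  Claymore: 1 of 5 neighbours ≥ 1, panics.
  Dunlea: 1 of 4 neighbours < 3, below threshold.
  Jarrow: 1 of 5 neighbours < 5, below threshold.
  Lorne: 2 of 4 neighbours < 3, below threshold.
  Oakham: 1 of 6 neighbours < 4, below threshold.
  Perry: 1 of 4 neighbours < 2, below threshold.
Round 4 — checking thresholds:
  Dunlea: 1 of 4 neighbours < 3, below threshold.
  Jarrow: 2 of 5 neighbours < 5, below threshold.
  Lorne: 2 of 4 neighbours < 3, below threshold.
  Newell: 1 of 4 neighbours < 4, below threshold.
  Oakham: 2 of 6 neighbours < 4, below threshold.
  Perry: 2 of 4 neighbours ≥ 2, panics.
Round 5 — no new panics; cascade stops.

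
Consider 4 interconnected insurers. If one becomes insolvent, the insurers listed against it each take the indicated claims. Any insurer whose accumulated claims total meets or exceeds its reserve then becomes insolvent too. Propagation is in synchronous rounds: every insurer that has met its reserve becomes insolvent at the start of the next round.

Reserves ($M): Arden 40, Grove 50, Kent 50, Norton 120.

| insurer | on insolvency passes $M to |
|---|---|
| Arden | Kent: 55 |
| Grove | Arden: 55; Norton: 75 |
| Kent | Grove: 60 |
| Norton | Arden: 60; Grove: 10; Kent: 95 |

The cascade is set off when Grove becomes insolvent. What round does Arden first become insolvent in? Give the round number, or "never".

Round 1 — Grove becomes insolvent (initial).
  Arden: +55 → 55 ≥ 40
  Norton: +75 → 75 < 120
Round 2 — Arden becomes insolvent.
  Kent: +55 → 55 ≥ 50
Round 3 — Kent becomes insolvent.
No further insolvencies.

2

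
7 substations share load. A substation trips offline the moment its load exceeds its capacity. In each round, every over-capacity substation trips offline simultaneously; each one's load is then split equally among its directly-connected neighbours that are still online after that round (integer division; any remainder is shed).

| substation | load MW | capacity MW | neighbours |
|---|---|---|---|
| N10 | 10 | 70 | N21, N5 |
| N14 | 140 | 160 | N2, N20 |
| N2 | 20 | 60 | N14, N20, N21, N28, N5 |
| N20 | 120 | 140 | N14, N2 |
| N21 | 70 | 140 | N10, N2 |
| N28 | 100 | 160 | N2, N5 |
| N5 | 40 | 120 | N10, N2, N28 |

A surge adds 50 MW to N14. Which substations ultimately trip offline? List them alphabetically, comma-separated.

N14, N2, N20

Round 1 — N14 at 190 > 160. N14 trips offline.
  N14 sheds 190 MW to N2, N20: 95 each.
    N2: 20+95 = 115 > 60
    N20: 120+95 = 215 > 140
Round 2 — N2, N20 trip offline.
  N2 sheds 115 MW to N21, N28, N5: 38 each (1 lost).
    N21: 70+38 = 108 ≤ 140
    N28: 100+38 = 138 ≤ 160
    N5: 40+38 = 78 ≤ 120
  N20 sheds 215 MW: no online neighbours, lost.
No further trips.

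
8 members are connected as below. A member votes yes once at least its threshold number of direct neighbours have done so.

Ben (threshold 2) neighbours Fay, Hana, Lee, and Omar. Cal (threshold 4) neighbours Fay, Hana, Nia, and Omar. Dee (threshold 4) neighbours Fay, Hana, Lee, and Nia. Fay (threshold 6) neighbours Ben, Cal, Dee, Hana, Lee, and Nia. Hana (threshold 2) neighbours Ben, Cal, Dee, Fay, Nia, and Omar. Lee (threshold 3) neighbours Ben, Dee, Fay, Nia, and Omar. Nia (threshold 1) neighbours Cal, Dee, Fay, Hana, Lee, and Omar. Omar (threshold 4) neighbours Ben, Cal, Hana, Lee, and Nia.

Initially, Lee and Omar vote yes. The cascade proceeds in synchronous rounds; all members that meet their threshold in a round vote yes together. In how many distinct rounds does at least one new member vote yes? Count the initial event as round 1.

3

Round 1 — Lee, Omar vote yes (initial).
Round 2 — checking thresholds:
  Ben: 2 of 4 neighbours ≥ 2, votes yes.
  Cal: 1 of 4 neighbours < 4, below threshold.
  Dee: 1 of 4 neighbours < 4, below threshold.
  Fay: 1 of 6 neighbours < 6, below threshold.
  Hana: 1 of 6 neighbours < 2, below threshold.
  Nia: 2 of 6 neighbours ≥ 1, votes yes.
Round 3 — checking thresholds:
  Cal: 2 of 4 neighbours < 4, below threshold.
  Dee: 2 of 4 neighbours < 4, below threshold.
  Fay: 3 of 6 neighbours < 6, below threshold.
  Hana: 3 of 6 neighbours ≥ 2, votes yes.
Round 4 — no new yes votes; cascade stops.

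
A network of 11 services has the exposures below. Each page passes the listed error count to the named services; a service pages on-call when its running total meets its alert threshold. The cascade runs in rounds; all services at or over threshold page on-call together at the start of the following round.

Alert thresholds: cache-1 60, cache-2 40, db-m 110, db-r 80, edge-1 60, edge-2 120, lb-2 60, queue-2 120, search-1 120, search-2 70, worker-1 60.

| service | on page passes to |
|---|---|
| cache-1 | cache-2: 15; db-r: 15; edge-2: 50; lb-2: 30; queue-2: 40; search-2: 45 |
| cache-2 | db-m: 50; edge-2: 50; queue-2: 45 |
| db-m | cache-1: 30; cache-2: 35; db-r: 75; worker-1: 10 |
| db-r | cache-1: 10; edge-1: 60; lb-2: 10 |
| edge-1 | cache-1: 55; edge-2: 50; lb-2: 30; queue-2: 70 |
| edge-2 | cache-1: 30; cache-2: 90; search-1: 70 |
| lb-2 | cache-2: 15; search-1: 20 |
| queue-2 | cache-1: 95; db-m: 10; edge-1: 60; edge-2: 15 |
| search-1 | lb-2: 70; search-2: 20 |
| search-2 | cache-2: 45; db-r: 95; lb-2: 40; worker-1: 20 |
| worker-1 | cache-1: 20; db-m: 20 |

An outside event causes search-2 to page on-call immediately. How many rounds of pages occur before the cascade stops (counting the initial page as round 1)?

5

Round 1 — search-2 pages on-call (initial).
  cache-2: +45 → 45 ≥ 40
  db-r: +95 → 95 ≥ 80
  lb-2: +40 → 40 < 60
  worker-1: +20 → 20 < 60
Round 2 — cache-2, db-r page on-call.
  cache-1: +10 → 10 < 60
  db-m: +50 → 50 < 110
  edge-1: +60 → 60 ≥ 60
  edge-2: +50 → 50 < 120
  lb-2: +10 → 50 < 60
  queue-2: +45 → 45 < 120
Round 3 — edge-1 pages on-call.
  cache-1: +55 → 65 ≥ 60
  edge-2: +50 → 100 < 120
  lb-2: +30 → 80 ≥ 60
  queue-2: +70 → 115 < 120
Round 4 — cache-1, lb-2 page on-call.
  edge-2: +50 → 150 ≥ 120
  queue-2: +40 → 155 ≥ 120
  search-1: +20 → 20 < 120
Round 5 — edge-2, queue-2 page on-call.
  db-m: +10 → 60 < 110
  search-1: +70 → 90 < 120
No further pages.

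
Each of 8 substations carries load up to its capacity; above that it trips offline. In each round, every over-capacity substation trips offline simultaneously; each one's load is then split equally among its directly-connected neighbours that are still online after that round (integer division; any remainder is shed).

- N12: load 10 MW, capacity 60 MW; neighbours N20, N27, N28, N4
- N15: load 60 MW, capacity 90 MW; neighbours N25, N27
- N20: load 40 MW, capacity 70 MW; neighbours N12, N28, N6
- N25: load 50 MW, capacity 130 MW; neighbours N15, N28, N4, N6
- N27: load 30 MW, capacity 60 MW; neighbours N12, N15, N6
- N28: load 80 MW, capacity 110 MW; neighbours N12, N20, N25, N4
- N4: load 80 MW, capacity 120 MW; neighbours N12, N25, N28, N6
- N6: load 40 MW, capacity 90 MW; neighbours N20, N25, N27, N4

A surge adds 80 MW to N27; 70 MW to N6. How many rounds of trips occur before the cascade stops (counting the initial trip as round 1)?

Round 1 — N27 at 110 > 60; N6 at 110 > 90. N27, N6 trip offline.
  N27 sheds 110 MW to N12, N15: 55 each.
    N12: 10+55 = 65 > 60
    N15: 60+55 = 115 > 90
  N6 sheds 110 MW to N20, N25, N4: 36 each (2 lost).
    N20: 40+36 = 76 > 70
    N25: 50+36 = 86 ≤ 130
    N4: 80+36 = 116 ≤ 120
Round 2 — N12, N15, N20 trip offline.
  N12 sheds 65 MW to N28, N4: 32 each (1 lost).
    N28: 80+32 = 112 > 110
    N4: 116+32 = 148 > 120
  N15 sheds 115 MW to N25: 115 each.
    N25: 86+115 = 201 > 130
  N20 sheds 76 MW to N28: 76 each.
    N28: 112+76 = 188 > 110
Round 3 — N25, N28, N4 trip offline.
  N25 sheds 201 MW: no online neighbours, lost.
  N28 sheds 188 MW: no online neighbours, lost.
  N4 sheds 148 MW: no online neighbours, lost.
No further trips.

3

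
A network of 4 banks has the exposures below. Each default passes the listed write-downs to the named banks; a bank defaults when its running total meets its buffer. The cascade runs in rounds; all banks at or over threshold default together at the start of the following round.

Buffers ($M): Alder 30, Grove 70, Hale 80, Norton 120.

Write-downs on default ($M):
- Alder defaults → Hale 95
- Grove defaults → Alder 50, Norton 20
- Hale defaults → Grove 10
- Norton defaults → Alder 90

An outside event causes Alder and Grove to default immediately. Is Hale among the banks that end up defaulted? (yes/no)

Round 1 — Alder, Grove default (initial).
  Hale: +95 → 95 ≥ 80
  Norton: +20 → 20 < 120
Round 2 — Hale defaults.
No further defaults.

yes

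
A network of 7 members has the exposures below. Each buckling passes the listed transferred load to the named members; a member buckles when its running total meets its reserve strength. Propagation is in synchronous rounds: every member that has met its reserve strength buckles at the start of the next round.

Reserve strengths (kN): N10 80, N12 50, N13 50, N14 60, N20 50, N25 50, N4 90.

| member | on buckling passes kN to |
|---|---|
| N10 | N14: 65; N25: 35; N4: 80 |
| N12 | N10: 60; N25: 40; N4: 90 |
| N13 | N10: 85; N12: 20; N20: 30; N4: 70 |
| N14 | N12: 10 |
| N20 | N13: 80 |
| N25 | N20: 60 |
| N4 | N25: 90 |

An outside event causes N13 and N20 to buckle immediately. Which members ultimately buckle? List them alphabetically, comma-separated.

N10, N13, N14, N20, N25, N4

Round 1 — N13, N20 buckle (initial).
  N10: +85 → 85 ≥ 80
  N12: +20 → 20 < 50
  N4: +70 → 70 < 90
Round 2 — N10 buckles.
  N14: +65 → 65 ≥ 60
  N25: +35 → 35 < 50
  N4: +80 → 150 ≥ 90
Round 3 — N14, N4 buckle.
  N12: +10 → 30 < 50
  N25: +90 → 125 ≥ 50
Round 4 — N25 buckles.
No further bucklings.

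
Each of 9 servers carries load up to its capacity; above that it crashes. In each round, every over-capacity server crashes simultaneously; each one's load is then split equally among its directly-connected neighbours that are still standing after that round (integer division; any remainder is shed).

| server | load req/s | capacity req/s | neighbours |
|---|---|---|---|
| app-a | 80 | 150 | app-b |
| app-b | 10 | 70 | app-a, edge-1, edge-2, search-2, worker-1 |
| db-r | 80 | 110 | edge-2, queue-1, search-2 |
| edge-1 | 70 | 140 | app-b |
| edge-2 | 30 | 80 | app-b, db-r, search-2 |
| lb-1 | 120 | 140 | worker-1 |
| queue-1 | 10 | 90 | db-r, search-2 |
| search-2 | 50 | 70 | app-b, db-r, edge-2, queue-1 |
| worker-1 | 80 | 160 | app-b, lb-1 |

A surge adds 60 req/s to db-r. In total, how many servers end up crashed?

4

Round 1 — db-r at 140 > 110. db-r crashes.
  db-r sheds 140 req/s to edge-2, queue-1, search-2: 46 each (2 lost).
    edge-2: 30+46 = 76 ≤ 80
    queue-1: 10+46 = 56 ≤ 90
    search-2: 50+46 = 96 > 70
Round 2 — search-2 crashes.
  search-2 sheds 96 req/s to app-b, edge-2, queue-1: 32 each.
    app-b: 10+32 = 42 ≤ 70
    edge-2: 76+32 = 108 > 80
    queue-1: 56+32 = 88 ≤ 90
Round 3 — edge-2 crashes.
  edge-2 sheds 108 req/s to app-b: 108 each.
    app-b: 42+108 = 150 > 70
Round 4 — app-b crashes.
  app-b sheds 150 req/s to app-a, edge-1, worker-1: 50 each.
    app-a: 80+50 = 130 ≤ 150
    edge-1: 70+50 = 120 ≤ 140
    worker-1: 80+50 = 130 ≤ 160
No further crashes.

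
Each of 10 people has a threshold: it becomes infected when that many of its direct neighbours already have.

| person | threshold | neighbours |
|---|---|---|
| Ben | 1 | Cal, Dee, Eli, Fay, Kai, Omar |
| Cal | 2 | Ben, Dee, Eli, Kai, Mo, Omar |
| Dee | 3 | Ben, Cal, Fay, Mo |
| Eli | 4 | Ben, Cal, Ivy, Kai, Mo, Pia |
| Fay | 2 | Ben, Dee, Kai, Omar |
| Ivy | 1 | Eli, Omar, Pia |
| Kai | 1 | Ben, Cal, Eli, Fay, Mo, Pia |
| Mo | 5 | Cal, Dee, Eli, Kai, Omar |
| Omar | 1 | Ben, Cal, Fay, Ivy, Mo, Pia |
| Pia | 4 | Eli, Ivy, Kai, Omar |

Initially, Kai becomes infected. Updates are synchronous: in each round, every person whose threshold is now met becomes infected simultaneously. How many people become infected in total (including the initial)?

10

Round 1 — Kai becomes infected (initial).
Round 2 — checking thresholds:
  Ben: 1 of 6 neighbours ≥ 1, becomes infected.
  Cal: 1 of 6 neighbours < 2, not yet.
  Eli: 1 of 6 neighbours < 4, not yet.
  Fay: 1 of 4 neighbours < 2, not yet.
  Mo: 1 of 5 neighbours < 5, not yet.
  Pia: 1 of 4 neighbours < 4, not yet.
Round 3 — checking thresholds:
  Cal: 2 of 6 neighbours ≥ 2, becomes infected.
  Dee: 1 of 4 neighbours < 3, not yet.
  Eli: 2 of 6 neighbours < 4, not yet.
  Fay: 2 of 4 neighbours ≥ 2, becomes infected.
  Mo: 1 of 5 neighbours < 5, not yet.
  Omar: 1 of 6 neighbours ≥ 1, becomes infected.
  Pia: 1 of 4 neighbours < 4, not yet.
Round 4 — checking thresholds:
  Dee: 3 of 4 neighbours ≥ 3, becomes infected.
  Eli: 3 of 6 neighbours < 4, not yet.
  Ivy: 1 of 3 neighbours ≥ 1, becomes infected.
  Mo: 3 of 5 neighbours < 5, not yet.
  Pia: 2 of 4 neighbours < 4, not yet.
Round 5 — checking thresholds:
  Eli: 4 of 6 neighbours ≥ 4, becomes infected.
  Mo: 4 of 5 neighbours < 5, not yet.
  Pia: 3 of 4 neighbours < 4, not yet.
Round 6 — checking thresholds:
  Mo: 5 of 5 neighbours ≥ 5, becomes infected.
  Pia: 4 of 4 neighbours ≥ 4, becomes infected.
Round 7 — no new infections; cascade stops.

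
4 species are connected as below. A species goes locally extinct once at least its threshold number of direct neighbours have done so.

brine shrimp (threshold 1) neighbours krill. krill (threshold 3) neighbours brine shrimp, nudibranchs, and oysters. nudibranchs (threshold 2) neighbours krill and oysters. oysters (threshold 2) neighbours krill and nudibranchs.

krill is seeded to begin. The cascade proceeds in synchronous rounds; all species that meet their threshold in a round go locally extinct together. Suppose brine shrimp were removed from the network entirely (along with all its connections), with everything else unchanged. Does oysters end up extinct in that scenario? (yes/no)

no

With brine shrimp removed:
Round 1 — krill goes locally extinct (initial).
Round 2 — no new extinctions; cascade stops.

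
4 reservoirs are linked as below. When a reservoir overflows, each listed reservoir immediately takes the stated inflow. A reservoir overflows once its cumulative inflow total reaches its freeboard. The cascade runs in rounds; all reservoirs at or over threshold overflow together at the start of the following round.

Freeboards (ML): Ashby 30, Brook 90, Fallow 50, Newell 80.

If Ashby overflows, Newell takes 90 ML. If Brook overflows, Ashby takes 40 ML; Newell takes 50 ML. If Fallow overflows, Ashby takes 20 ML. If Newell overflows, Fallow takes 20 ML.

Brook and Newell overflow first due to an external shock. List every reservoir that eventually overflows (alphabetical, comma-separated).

Ashby, Brook, Newell

Round 1 — Brook, Newell overflow (initial).
  Ashby: +40 → 40 ≥ 30
  Fallow: +20 → 20 < 50
Round 2 — Ashby overflows.
No further overflows.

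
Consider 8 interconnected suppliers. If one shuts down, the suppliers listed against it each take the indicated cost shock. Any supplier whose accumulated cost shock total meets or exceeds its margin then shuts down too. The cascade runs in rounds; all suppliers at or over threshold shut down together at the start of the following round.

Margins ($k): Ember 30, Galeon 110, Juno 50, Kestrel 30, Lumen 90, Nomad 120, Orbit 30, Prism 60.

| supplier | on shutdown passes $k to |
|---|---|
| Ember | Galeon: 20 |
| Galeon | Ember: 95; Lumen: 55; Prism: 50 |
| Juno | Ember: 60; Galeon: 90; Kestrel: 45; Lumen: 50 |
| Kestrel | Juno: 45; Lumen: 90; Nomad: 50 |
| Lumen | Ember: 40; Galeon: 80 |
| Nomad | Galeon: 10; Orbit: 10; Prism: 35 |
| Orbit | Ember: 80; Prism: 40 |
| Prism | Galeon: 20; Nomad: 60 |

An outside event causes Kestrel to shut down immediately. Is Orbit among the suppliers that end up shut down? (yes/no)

Round 1 — Kestrel shuts down (initial).
  Juno: +45 → 45 < 50
  Lumen: +90 → 90 ≥ 90
  Nomad: +50 → 50 < 120
Round 2 — Lumen shuts down.
  Ember: +40 → 40 ≥ 30
  Galeon: +80 → 80 < 110
Round 3 — Ember shuts down.
  Galeon: +20 → 100 < 110
No further shutdowns.

no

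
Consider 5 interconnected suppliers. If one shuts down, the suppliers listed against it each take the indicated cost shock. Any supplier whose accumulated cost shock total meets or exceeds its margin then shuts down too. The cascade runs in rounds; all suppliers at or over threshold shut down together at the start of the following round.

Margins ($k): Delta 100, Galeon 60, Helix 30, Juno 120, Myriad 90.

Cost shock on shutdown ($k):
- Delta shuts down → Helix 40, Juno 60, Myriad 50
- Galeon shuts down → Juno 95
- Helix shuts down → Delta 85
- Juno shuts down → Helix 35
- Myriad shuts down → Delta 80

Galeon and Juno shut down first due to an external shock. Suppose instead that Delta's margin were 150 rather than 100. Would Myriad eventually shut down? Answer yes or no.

no

With Delta's margin at 150:
Round 1 — Galeon, Juno shut down (initial).
  Helix: +35 → 35 ≥ 30
Round 2 — Helix shuts down.
  Delta: +85 → 85 < 150
No further shutdowns.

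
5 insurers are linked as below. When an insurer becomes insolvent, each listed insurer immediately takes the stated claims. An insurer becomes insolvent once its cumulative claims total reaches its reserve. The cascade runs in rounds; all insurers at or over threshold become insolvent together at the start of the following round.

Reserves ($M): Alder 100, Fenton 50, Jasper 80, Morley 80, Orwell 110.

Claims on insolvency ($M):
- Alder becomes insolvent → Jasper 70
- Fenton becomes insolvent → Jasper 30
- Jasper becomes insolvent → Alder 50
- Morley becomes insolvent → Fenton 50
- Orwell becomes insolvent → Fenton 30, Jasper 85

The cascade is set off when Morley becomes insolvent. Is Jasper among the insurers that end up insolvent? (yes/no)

no

Round 1 — Morley becomes insolvent (initial).
  Fenton: +50 → 50 ≥ 50
Round 2 — Fenton becomes insolvent.
  Jasper: +30 → 30 < 80
No further insolvencies.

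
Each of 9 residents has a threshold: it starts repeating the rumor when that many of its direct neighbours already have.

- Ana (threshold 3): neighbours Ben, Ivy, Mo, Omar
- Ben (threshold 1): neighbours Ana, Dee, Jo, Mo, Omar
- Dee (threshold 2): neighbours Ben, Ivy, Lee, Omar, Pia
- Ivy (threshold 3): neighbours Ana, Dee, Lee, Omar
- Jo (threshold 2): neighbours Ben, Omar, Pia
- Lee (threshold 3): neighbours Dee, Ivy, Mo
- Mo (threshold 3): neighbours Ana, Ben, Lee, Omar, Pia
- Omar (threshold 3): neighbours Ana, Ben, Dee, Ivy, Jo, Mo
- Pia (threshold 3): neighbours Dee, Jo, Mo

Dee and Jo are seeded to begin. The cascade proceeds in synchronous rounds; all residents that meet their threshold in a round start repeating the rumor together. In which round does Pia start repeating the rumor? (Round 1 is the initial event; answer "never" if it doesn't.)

never

Round 1 — Dee, Jo start repeating the rumor (initial).
Round 2 — checking thresholds:
  Ben: 2 of 5 neighbours ≥ 1, starts repeating the rumor.
  Ivy: 1 of 4 neighbours < 3, holds.
  Lee: 1 of 3 neighbours < 3, holds.
  Omar: 2 of 6 neighbours < 3, holds.
  Pia: 2 of 3 neighbours < 3, holds.
Round 3 — checking thresholds:
  Ana: 1 of 4 neighbours < 3, holds.
  Ivy: 1 of 4 neighbours < 3, holds.
  Lee: 1 of 3 neighbours < 3, holds.
  Mo: 1 of 5 neighbours < 3, holds.
  Omar: 3 of 6 neighbours ≥ 3, starts repeating the rumor.
  Pia: 2 of 3 neighbours < 3, holds.
Round 4 — no new spreads; cascade stops.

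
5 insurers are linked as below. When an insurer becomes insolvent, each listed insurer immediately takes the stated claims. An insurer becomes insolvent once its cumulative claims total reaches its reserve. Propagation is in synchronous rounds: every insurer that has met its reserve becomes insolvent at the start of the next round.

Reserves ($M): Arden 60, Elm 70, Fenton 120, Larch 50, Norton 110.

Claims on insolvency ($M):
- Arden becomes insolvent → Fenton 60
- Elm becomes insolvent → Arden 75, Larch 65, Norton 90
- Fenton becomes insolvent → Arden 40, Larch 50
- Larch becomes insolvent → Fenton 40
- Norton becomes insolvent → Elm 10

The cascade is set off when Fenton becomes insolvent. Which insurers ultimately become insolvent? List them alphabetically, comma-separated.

Fenton, Larch

Round 1 — Fenton becomes insolvent (initial).
  Arden: +40 → 40 < 60
  Larch: +50 → 50 ≥ 50
Round 2 — Larch becomes insolvent.
No further insolvencies.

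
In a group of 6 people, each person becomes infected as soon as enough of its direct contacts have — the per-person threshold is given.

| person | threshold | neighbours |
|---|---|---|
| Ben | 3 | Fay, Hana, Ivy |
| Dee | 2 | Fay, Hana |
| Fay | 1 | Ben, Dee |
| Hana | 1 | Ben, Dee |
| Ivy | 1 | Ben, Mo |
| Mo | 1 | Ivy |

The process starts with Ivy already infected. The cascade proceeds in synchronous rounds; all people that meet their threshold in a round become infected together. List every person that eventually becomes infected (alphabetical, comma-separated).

Round 1 — Ivy becomes infected (initial).
Round 2 — checking thresholds:
  Ben: 1 of 3 neighbours < 3, below threshold.
  Mo: 1 of 1 neighbours ≥ 1, becomes infected.
Round 3 — no new infections; cascade stops.

Ivy, Mo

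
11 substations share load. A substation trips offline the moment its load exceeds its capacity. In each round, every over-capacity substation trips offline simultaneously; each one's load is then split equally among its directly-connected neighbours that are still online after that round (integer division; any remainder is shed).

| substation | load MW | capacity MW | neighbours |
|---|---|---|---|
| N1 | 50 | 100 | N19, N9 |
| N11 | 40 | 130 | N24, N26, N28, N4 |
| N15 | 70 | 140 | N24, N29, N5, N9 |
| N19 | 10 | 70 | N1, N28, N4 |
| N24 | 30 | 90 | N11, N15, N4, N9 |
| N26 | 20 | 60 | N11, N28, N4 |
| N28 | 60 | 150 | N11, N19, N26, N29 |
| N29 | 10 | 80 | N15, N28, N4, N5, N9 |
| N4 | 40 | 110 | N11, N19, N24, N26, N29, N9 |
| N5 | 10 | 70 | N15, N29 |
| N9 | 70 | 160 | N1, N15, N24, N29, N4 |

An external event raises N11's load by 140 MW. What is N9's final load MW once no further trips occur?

Round 1 — N11 at 180 > 130. N11 trips offline.
  N11 sheds 180 MW to N24, N26, N28, N4: 45 each.
    N24: 30+45 = 75 ≤ 90
    N26: 20+45 = 65 > 60
    N28: 60+45 = 105 ≤ 150
    N4: 40+45 = 85 ≤ 110
Round 2 — N26 trips offline.
  N26 sheds 65 MW to N28, N4: 32 each (1 lost).
    N28: 105+32 = 137 ≤ 150
    N4: 85+32 = 117 > 110
Round 3 — N4 trips offline.
  N4 sheds 117 MW to N19, N24, N29, N9: 29 each (1 lost).
    N19: 10+29 = 39 ≤ 70
    N24: 75+29 = 104 > 90
    N29: 10+29 = 39 ≤ 80
    N9: 70+29 = 99 ≤ 160
Round 4 — N24 trips offline.
  N24 sheds 104 MW to N15, N9: 52 each.
    N15: 70+52 = 122 ≤ 140
    N9: 99+52 = 151 ≤ 160
No further trips.

151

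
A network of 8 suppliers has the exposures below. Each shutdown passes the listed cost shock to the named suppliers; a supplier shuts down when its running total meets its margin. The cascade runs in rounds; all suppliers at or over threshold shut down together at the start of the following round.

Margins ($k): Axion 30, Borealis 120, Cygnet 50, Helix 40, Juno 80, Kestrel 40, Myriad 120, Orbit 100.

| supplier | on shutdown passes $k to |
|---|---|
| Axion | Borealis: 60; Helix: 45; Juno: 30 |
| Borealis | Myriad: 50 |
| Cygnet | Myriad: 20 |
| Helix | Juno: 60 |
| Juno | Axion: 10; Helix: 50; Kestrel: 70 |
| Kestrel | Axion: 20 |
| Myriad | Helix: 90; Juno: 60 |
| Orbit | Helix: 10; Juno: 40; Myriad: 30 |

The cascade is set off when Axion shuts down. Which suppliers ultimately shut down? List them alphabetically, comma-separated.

Round 1 — Axion shuts down (initial).
  Borealis: +60 → 60 < 120
  Helix: +45 → 45 ≥ 40
  Juno: +30 → 30 < 80
Round 2 — Helix shuts down.
  Juno: +60 → 90 ≥ 80
Round 3 — Juno shuts down.
  Kestrel: +70 → 70 ≥ 40
Round 4 — Kestrel shuts down.
No further shutdowns.

Axion, Helix, Juno, Kestrel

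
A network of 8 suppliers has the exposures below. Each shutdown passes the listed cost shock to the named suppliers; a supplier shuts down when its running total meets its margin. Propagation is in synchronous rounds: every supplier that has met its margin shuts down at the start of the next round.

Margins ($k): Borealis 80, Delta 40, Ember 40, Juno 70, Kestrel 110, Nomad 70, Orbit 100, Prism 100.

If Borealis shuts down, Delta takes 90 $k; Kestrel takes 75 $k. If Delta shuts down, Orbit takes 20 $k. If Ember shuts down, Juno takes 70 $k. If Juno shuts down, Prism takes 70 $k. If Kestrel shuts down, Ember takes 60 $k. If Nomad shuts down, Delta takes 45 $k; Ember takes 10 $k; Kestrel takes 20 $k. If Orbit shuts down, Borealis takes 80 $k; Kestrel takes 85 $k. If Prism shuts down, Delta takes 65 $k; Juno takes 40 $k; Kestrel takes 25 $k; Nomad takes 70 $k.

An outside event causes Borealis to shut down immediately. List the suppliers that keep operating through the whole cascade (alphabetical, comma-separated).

Ember, Juno, Kestrel, Nomad, Orbit, Prism

Round 1 — Borealis shuts down (initial).
  Delta: +90 → 90 ≥ 40
  Kestrel: +75 → 75 < 110
Round 2 — Delta shuts down.
  Orbit: +20 → 20 < 100
No further shutdowns.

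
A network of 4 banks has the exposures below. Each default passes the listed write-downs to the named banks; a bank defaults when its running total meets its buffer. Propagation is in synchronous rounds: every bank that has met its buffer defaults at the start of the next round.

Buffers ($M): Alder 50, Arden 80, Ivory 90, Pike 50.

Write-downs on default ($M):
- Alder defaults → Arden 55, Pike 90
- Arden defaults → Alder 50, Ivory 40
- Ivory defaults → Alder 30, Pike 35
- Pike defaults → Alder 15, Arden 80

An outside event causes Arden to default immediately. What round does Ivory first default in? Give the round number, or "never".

never

Round 1 — Arden defaults (initial).
  Alder: +50 → 50 ≥ 50
  Ivory: +40 → 40 < 90
Round 2 — Alder defaults.
  Pike: +90 → 90 ≥ 50
Round 3 — Pike defaults.
No further defaults.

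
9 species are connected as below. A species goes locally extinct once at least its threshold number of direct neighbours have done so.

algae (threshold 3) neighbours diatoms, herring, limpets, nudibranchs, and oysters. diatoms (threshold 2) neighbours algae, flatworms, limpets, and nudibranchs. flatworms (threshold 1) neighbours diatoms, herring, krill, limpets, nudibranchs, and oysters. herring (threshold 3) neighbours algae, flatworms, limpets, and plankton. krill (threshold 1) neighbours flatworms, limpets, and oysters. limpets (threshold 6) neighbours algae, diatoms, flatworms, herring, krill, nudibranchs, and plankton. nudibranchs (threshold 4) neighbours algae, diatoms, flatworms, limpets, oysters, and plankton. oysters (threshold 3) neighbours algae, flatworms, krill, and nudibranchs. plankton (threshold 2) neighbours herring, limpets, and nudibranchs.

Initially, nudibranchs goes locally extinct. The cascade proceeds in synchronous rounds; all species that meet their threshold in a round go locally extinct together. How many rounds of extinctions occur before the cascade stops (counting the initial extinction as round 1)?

Round 1 — nudibranchs goes locally extinct (initial).
Round 2 — checking thresholds:
  algae: 1 of 5 neighbours < 3, holds.
  diatoms: 1 of 4 neighbours < 2, holds.
  flatworms: 1 of 6 neighbours ≥ 1, goes locally extinct.
  limpets: 1 of 7 neighbours < 6, holds.
  oysters: 1 of 4 neighbours < 3, holds.
  plankton: 1 of 3 neighbours < 2, holds.
Round 3 — checking thresholds:
  algae: 1 of 5 neighbours < 3, holds.
  diatoms: 2 of 4 neighbours ≥ 2, goes locally extinct.
  herring: 1 of 4 neighbours < 3, holds.
  krill: 1 of 3 neighbours ≥ 1, goes locally extinct.
  limpets: 2 of 7 neighbours < 6, holds.
  oysters: 2 of 4 neighbours < 3, holds.
  plankton: 1 of 3 neighbours < 2, holds.
Round 4 — checking thresholds:
  algae: 2 of 5 neighbours < 3, holds.
  herring: 1 of 4 neighbours < 3, holds.
  limpets: 4 of 7 neighbours < 6, holds.
  oysters: 3 of 4 neighbours ≥ 3, goes locally extinct.
  plankton: 1 of 3 neighbours < 2, holds.
Round 5 — checking thresholds:
  algae: 3 of 5 neighbours ≥ 3, goes locally extinct.
  herring: 1 of 4 neighbours < 3, holds.
  limpets: 4 of 7 neighbours < 6, holds.
  plankton: 1 of 3 neighbours < 2, holds.
Round 6 — no new extinctions; cascade stops.

5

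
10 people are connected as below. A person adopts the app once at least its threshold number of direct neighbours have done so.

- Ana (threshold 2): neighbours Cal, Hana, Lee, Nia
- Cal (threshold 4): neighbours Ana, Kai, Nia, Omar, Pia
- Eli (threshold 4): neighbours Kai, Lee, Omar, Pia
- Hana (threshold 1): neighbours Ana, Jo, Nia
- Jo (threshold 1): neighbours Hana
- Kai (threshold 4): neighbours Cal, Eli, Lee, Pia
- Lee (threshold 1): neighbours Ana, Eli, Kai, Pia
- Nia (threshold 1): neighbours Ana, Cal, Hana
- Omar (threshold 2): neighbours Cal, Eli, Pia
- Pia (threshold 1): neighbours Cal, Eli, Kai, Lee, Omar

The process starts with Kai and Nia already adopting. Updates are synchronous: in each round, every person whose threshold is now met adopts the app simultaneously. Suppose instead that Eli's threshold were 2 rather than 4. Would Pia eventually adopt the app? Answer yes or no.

yes

With Eli's threshold at 2:
Round 1 — Kai, Nia adopt the app (initial).
Round 2 — checking thresholds:
  Ana: 1 of 4 neighbours < 2, holds.
  Cal: 2 of 5 neighbours < 4, holds.
  Eli: 1 of 4 neighbours < 2, holds.
  Hana: 1 of 3 neighbours ≥ 1, adopts the app.
  Lee: 1 of 4 neighbours ≥ 1, adopts the app.
  Pia: 1 of 5 neighbours ≥ 1, adopts the app.
Round 3 — checking thresholds:
  Ana: 3 of 4 neighbours ≥ 2, adopts the app.
  Cal: 3 of 5 neighbours < 4, holds.
  Eli: 3 of 4 neighbours ≥ 2, adopts the app.
  Jo: 1 of 1 neighbours ≥ 1, adopts the app.
  Omar: 1 of 3 neighbours < 2, holds.
Round 4 — checking thresholds:
  Cal: 4 of 5 neighbours ≥ 4, adopts the app.
  Omar: 2 of 3 neighbours ≥ 2, adopts the app.
Round 5 — no new adoptions; cascade stops.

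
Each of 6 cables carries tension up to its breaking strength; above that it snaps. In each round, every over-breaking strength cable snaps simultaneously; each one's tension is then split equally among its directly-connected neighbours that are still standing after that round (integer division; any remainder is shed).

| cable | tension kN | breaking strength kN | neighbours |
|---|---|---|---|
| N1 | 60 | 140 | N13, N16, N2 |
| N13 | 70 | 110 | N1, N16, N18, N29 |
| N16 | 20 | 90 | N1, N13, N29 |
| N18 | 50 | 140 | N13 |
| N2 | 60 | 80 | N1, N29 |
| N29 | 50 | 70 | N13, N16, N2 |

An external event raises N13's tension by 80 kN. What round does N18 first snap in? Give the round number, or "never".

never

Round 1 — N13 at 150 > 110. N13 snaps.
  N13 sheds 150 kN to N1, N16, N18, N29: 37 each (2 lost).
    N1: 60+37 = 97 ≤ 140
    N16: 20+37 = 57 ≤ 90
    N18: 50+37 = 87 ≤ 140
    N29: 50+37 = 87 > 70
Round 2 — N29 snaps.
  N29 sheds 87 kN to N16, N2: 43 each (1 lost).
    N16: 57+43 = 100 > 90
    N2: 60+43 = 103 > 80
Round 3 — N16, N2 snap.
  N16 sheds 100 kN to N1: 100 each.
    N1: 97+100 = 197 > 140
  N2 sheds 103 kN to N1: 103 each.
    N1: 197+103 = 300 > 140
Round 4 — N1 snaps.
  N1 sheds 300 kN: no online neighbours, lost.
No further breaks.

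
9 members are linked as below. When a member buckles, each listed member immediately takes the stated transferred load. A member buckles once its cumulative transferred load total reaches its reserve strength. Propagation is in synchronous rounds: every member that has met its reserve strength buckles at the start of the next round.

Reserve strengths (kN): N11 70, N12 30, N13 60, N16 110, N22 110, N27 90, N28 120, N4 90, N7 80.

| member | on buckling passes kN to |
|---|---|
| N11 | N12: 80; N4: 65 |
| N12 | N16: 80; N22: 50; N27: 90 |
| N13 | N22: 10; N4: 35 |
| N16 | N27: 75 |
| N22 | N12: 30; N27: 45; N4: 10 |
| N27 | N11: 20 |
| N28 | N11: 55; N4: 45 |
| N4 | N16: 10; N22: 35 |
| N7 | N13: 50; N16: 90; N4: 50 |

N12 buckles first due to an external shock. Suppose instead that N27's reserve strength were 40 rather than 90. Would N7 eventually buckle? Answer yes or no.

With N27's reserve strength at 40:
Round 1 — N12 buckles (initial).
  N16: +80 → 80 < 110
  N22: +50 → 50 < 110
  N27: +90 → 90 ≥ 40
Round 2 — N27 buckles.
  N11: +20 → 20 < 70
No further bucklings.

no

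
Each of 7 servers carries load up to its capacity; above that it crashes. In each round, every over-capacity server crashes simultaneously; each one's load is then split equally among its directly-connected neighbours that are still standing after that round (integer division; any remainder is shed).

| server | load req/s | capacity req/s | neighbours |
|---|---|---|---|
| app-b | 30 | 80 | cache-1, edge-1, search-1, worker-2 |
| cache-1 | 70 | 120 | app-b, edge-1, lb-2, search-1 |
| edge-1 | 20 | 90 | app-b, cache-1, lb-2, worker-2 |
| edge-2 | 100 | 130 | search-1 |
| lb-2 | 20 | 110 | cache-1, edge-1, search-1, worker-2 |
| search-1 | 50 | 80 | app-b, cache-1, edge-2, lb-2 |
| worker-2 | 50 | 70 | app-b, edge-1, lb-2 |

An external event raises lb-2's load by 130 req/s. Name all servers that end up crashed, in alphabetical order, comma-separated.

Round 1 — lb-2 at 150 > 110. lb-2 crashes.
  lb-2 sheds 150 req/s to cache-1, edge-1, search-1, worker-2: 37 each (2 lost).
    cache-1: 70+37 = 107 ≤ 120
    edge-1: 20+37 = 57 ≤ 90
    search-1: 50+37 = 87 > 80
    worker-2: 50+37 = 87 > 70
Round 2 — search-1, worker-2 crash.
  search-1 sheds 87 req/s to app-b, cache-1, edge-2: 29 each.
    app-b: 30+29 = 59 ≤ 80
    cache-1: 107+29 = 136 > 120
    edge-2: 100+29 = 129 ≤ 130
  worker-2 sheds 87 req/s to app-b, edge-1: 43 each (1 lost).
    app-b: 59+43 = 102 > 80
    edge-1: 57+43 = 100 > 90
Round 3 — app-b, cache-1, edge-1 crash.
  app-b sheds 102 req/s: no online neighbours, lost.
  cache-1 sheds 136 req/s: no online neighbours, lost.
  edge-1 sheds 100 req/s: no online neighbours, lost.
No further crashes.

app-b, cache-1, edge-1, lb-2, search-1, worker-2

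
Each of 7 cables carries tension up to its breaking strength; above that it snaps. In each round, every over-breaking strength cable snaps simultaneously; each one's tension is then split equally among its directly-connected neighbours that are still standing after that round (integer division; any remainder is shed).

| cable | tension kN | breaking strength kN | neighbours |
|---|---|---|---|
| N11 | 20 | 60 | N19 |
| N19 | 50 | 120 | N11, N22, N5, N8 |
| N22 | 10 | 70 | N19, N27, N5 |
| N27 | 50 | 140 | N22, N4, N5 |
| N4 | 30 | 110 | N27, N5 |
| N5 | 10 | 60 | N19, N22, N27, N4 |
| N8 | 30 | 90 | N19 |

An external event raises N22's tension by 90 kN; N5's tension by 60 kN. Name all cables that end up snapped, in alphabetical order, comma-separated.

Round 1 — N22 at 100 > 70; N5 at 70 > 60. N22, N5 snap.
  N22 sheds 100 kN to N19, N27: 50 each.
    N19: 50+50 = 100 ≤ 120
    N27: 50+50 = 100 ≤ 140
  N5 sheds 70 kN to N19, N27, N4: 23 each (1 lost).
    N19: 100+23 = 123 > 120
    N27: 100+23 = 123 ≤ 140
    N4: 30+23 = 53 ≤ 110
Round 2 — N19 snaps.
  N19 sheds 123 kN to N11, N8: 61 each (1 lost).
    N11: 20+61 = 81 > 60
    N8: 30+61 = 91 > 90
Round 3 — N11, N8 snap.
  N11 sheds 81 kN: no online neighbours, lost.
  N8 sheds 91 kN: no online neighbours, lost.
No further breaks.

N11, N19, N22, N5, N8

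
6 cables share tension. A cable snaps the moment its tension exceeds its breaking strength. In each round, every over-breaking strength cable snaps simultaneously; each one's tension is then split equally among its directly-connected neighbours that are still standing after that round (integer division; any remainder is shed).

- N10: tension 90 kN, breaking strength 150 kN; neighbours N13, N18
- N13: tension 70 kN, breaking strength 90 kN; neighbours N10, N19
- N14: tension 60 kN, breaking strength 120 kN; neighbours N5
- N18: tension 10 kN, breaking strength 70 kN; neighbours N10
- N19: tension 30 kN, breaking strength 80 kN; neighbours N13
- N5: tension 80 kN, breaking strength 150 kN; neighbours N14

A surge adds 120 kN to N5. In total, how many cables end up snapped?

Round 1 — N5 at 200 > 150. N5 snaps.
  N5 sheds 200 kN to N14: 200 each.
    N14: 60+200 = 260 > 120
Round 2 — N14 snaps.
  N14 sheds 260 kN: no online neighbours, lost.
No further breaks.

2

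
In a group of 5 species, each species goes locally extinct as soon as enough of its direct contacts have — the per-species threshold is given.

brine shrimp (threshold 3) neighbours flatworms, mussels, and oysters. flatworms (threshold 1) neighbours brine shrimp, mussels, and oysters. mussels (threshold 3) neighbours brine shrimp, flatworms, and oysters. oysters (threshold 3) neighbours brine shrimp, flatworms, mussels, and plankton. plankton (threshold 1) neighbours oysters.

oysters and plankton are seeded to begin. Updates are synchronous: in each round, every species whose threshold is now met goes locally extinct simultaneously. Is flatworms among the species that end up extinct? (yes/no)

yes

Round 1 — oysters, plankton go locally extinct (initial).
Round 2 — checking thresholds:
  brine shrimp: 1 of 3 neighbours < 3, not yet.
  flatworms: 1 of 3 neighbours ≥ 1, goes locally extinct.
  mussels: 1 of 3 neighbours < 3, not yet.
Round 3 — no new extinctions; cascade stops.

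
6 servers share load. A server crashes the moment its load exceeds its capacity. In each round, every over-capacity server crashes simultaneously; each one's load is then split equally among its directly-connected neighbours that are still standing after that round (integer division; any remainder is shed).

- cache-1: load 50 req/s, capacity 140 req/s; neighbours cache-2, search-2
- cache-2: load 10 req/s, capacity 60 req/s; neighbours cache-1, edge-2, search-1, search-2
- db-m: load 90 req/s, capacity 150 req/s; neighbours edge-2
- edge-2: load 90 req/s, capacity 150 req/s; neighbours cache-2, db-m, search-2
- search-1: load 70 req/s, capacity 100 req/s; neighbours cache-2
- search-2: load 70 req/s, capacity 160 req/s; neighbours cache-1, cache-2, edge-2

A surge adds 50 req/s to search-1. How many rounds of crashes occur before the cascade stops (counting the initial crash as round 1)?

2

Round 1 — search-1 at 120 > 100. search-1 crashes.
  search-1 sheds 120 req/s to cache-2: 120 each.
    cache-2: 10+120 = 130 > 60
Round 2 — cache-2 crashes.
  cache-2 sheds 130 req/s to cache-1, edge-2, search-2: 43 each (1 lost).
    cache-1: 50+43 = 93 ≤ 140
    edge-2: 90+43 = 133 ≤ 150
    search-2: 70+43 = 113 ≤ 160
No further crashes.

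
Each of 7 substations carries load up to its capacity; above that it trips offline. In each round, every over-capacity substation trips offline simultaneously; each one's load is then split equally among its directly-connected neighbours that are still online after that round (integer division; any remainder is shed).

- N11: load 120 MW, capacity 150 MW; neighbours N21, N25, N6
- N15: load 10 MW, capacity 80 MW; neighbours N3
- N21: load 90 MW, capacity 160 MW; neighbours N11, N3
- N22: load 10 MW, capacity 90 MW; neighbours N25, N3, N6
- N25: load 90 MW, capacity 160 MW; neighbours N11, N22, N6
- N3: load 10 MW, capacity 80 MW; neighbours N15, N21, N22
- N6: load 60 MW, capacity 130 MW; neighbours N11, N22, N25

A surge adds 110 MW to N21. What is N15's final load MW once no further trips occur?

65

Round 1 — N21 at 200 > 160. N21 trips offline.
  N21 sheds 200 MW to N11, N3: 100 each.
    N11: 120+100 = 220 > 150
    N3: 10+100 = 110 > 80
Round 2 — N11, N3 trip offline.
  N11 sheds 220 MW to N25, N6: 110 each.
    N25: 90+110 = 200 > 160
    N6: 60+110 = 170 > 130
  N3 sheds 110 MW to N15, N22: 55 each.
    N15: 10+55 = 65 ≤ 80
    N22: 10+55 = 65 ≤ 90
Round 3 — N25, N6 trip offline.
  N25 sheds 200 MW to N22: 200 each.
    N22: 65+200 = 265 > 90
  N6 sheds 170 MW to N22: 170 each.
    N22: 265+170 = 435 > 90
Round 4 — N22 trips offline.
  N22 sheds 435 MW: no online neighbours, lost.
No further trips.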